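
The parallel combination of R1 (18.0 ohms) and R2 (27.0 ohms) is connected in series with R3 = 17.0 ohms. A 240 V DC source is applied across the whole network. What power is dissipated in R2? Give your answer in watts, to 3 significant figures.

Combine R1 and R2 into their parallel equivalent first, reducing the network to two series resistors.
R_p = (18.0×27.0)/(18.0+27.0) = 10.80 Ω
R_total = R_p + 17.0 = 10.80 + 17.0 = 27.80 Ω
I = V / R_total = 240 / 27.80 = 8.633 A
Voltage across the parallel pair: V_p = I × R_p = 8.633 × 10.80 = 93.24 V
Use P = V²/R for R2 with V = V_p.
P_R2 = (93.24)² / 27.0 = 322.0 W

322 W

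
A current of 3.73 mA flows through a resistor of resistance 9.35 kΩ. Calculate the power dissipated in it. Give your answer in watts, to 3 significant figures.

Current and resistance are given, so P = I²R is the direct form.
P = (0.003730 A)² × 9350 Ω = 0.1301 W

0.130 W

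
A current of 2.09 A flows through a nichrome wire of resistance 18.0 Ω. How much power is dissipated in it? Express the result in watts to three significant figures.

78.6 W

Current and resistance are given, so P = I²R is the direct form.
P = (2.090 A)² × 18.0 Ω = 78.63 W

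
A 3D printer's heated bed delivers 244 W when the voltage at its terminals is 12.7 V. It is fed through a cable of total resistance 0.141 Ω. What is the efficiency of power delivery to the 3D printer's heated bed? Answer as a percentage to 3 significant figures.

I = P / V = 244 / 12.7 = 19.21 A through the cable.
P_line = I² R_line = (19.21)² × 0.141 = 52.05 W
P_source = P_load + P_line = 244.0 + 52.05 = 296.0 W
η = P_load / P_source = 244.0 / 296.0 = 0.8242

82.4 %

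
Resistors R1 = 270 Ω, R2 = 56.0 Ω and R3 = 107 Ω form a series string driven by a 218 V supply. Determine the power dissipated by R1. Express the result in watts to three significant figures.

Every series element carries the same I. Get I from the total resistance, then P = I² × R1.
R_total = 270 + 56.0 + 107 = 433.0 Ω
I = V / R_total = 218 / 433.0 = 0.5035 A
P_R1 = I² × R1 = (0.5035)² × 270 = 68.44 W

68.4 W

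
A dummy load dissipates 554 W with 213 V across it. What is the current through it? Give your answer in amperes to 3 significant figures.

Inverting the appropriate power form: I = P / V.
I = 554 / 213 = 2.601 A

2.60 A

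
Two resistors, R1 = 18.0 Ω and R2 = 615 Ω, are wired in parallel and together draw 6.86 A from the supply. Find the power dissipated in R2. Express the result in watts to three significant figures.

Only the total current is stated, so first find the parallel equivalent to get the voltage across the combination.
1/R_eq = 1/18.0 + 1/615 ⇒ R_eq = 17.49 Ω
V = I_total × R_eq = 6.860 × 17.49 = 120.0 V
P_R2 = V² / R2 = (120.0)² / 615 = 23.40 W

23.4 W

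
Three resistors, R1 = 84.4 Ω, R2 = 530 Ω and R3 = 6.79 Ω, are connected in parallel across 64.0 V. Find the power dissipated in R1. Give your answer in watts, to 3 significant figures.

Every branch has 64.0 V across it, so for R1 the power is simply V²/R.
P_R1 = V² / R1 = (64.0)² / 84.4 Ω = 48.53 W

48.5 W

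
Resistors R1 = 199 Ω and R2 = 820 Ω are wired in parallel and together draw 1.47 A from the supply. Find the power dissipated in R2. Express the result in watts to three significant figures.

We need the common branch voltage; get it from I_total × R_eq, then P = V²/R for the branch.
1/R_eq = 1/199 + 1/820 ⇒ R_eq = 160.1 Ω
V = I_total × R_eq = 1.470 × 160.1 = 235.4 V
P_R2 = V² / R2 = (235.4)² / 820 = 67.58 W

67.6 W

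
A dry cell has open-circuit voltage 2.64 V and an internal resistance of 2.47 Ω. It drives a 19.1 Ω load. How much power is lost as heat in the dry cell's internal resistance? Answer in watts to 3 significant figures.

The source's internal resistance is just another series element carrying I; its dissipation is I²r.
I = ε / (r + R) = 2.64 / (2.47 + 19.1) = 0.1224 A
P_int = I² r = (0.1224)² × 2.47 = 0.03700 W

0.0370 W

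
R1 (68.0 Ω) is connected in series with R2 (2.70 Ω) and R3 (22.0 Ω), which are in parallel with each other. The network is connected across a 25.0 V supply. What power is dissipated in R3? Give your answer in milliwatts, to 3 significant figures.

33.1 mW

Reduce the parallel pair to R_p first; the network is then a simple series string.
R_p = (2.70×22.0)/(2.70+22.0) = 2.405 Ω
R_total = 68.0 + 2.405 = 70.40 Ω
I = V / R_total = 25.0 / 70.40 = 0.3551 A
Voltage across the parallel pair: V_p = I × R_p = 0.3551 × 2.405 = 0.8539 V
With V_p across R3, its power is V_p²/R3.
P_R3 = (0.8539)² / 22.0 = 0.03315 W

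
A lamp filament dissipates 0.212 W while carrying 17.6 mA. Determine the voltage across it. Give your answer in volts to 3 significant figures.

12.0 V

From P = V I = I²R = V²/R, with the two given quantities we get V = P / I.
V = 0.212 / 0.01760 = 12.05 V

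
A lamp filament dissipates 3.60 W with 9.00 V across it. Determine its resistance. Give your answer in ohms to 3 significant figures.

From P = V I = I²R = V²/R, with the two given quantities we get R = V² / P.
R = (9.00)² / 3.60 = 22.50 Ω

22.5 Ω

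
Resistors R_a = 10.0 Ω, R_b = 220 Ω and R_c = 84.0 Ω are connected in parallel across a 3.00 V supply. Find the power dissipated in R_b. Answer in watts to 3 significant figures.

0.0409 W

R_b sits directly across the source, so P = V²/R with V = 3.00 V.
P_R_b = V² / R_b = (3.00)² / 220 Ω = 0.04091 W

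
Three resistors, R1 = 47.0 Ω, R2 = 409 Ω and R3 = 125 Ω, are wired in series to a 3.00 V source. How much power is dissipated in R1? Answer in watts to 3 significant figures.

Series elements share the same current, so find I first, then use P = I²R.
R_total = 47.0 + 409 + 125 = 581.0 Ω
I = V / R_total = 3.00 / 581.0 = 0.005164 A
P_R1 = I² × R1 = (0.005164)² × 47.0 = 0.001253 W

0.00125 W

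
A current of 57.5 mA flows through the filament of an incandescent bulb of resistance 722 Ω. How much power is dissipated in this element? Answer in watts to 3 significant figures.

2.39 W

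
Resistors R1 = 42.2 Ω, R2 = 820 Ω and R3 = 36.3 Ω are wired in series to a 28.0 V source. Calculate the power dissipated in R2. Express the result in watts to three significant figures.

0.796 W

Since the resistors are in series they all carry the loop current I = V/R_total; the power in any one is I²R.
R_total = 42.2 + 820 + 36.3 = 898.5 Ω
I = V / R_total = 28.0 / 898.5 = 0.03116 A
P_R2 = I² × R2 = (0.03116)² × 820 = 0.7963 W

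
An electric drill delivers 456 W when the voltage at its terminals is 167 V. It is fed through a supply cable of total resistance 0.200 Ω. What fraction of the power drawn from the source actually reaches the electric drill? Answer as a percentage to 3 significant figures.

I = P / V = 456 / 167 = 2.731 A through the supply cable.
P_line = I² R_line = (2.731)² × 0.200 = 1.491 W
P_source = P_load + P_line = 456.0 + 1.491 = 457.5 W
η = P_load / P_source = 456.0 / 457.5 = 0.9967

99.7 %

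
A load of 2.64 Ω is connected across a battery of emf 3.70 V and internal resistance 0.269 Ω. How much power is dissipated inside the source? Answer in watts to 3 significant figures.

r is in series with the load, so it carries the full circuit current — the loss in it is I²r.
I = ε / (r + R) = 3.70 / (0.269 + 2.64) = 1.272 A
P_int = I² r = (1.272)² × 0.269 = 0.4352 W

0.435 W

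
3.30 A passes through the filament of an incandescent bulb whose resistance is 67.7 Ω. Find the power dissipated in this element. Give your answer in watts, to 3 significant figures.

737 W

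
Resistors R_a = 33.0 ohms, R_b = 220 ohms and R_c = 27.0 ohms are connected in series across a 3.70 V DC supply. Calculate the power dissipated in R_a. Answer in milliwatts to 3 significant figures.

Since the resistors are in series they all carry the loop current I = V/R_total; the power in any one is I²R.
R_total = 33.0 + 220 + 27.0 = 280.0 Ω
I = V / R_total = 3.70 / 280.0 = 0.01321 A
P_R_a = I² × R_a = (0.01321)² × 33.0 = 0.005762 W

5.76 mW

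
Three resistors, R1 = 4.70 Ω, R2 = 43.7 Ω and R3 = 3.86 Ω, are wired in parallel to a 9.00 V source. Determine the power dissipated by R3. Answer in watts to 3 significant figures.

Every branch has 9.00 V across it, so for R3 the power is simply V²/R.
P_R3 = V² / R3 = (9.00)² / 3.86 Ω = 20.98 W

21.0 W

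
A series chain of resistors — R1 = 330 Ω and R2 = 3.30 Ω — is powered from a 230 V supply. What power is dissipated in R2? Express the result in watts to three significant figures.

Series elements share the same current, so find I first, then use P = I²R.
R_total = 330 + 3.30 = 333.3 Ω
I = V / R_total = 230 / 333.3 = 0.6901 A
P_R2 = I² × R2 = (0.6901)² × 3.30 = 1.571 W

1.57 W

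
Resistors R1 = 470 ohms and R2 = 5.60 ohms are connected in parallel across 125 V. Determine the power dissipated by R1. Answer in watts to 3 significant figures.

Every branch has 125 V across it, so for R1 the power is simply V²/R.
P_R1 = V² / R1 = (125)² / 470 Ω = 33.24 W

33.2 W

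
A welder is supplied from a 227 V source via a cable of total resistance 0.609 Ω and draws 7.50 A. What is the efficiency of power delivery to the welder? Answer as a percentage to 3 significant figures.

The cable carries the full 7.50 A.
P_line = I² R_line = (7.500)² × 0.609 = 34.26 W
P_source = V I = 227 × 7.500 = 1702 W; P_load = 1668 W
η = P_load / P_source = 1668 / 1702 = 0.9799

98.0 %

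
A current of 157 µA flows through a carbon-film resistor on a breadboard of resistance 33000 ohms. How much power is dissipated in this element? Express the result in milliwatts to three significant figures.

Current and resistance are given, so P = I²R is the direct form.
P = (0.0001570 A)² × 33000 Ω = 0.0008134 W

0.813 mW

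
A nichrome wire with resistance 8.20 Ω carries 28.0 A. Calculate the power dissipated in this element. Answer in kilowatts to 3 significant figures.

With I and R stated, P = I²R applies in one step.
P = (28.00 A)² × 8.20 Ω = 6429 W

6.43 kW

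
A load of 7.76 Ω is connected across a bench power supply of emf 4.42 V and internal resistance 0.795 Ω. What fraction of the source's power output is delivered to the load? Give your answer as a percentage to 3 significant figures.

90.7 %

Efficiency is P_load / P_total. With a series r and R sharing the same I, P = I²R for each, so η = R/(R+r).
η = R / (R + r) = 7.76 / (7.76 + 0.795) = 0.9071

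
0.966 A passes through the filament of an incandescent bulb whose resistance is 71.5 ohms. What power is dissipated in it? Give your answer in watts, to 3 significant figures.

Knowing I and R, the power is just I²R — no need to find V first.
P = (0.9660 A)² × 71.5 Ω = 66.72 W

66.7 W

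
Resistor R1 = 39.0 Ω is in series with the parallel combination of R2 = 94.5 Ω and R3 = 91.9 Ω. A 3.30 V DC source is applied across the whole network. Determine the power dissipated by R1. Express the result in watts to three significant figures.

Collapse R2‖R3 to a single equivalent, reducing the network to two series elements.
R_p = (94.5×91.9)/(94.5+91.9) = 46.59 Ω
R_total = 39.0 + 46.59 = 85.59 Ω
I = V / R_total = 3.30 / 85.59 = 0.03856 A
The full supply current passes through R1: P = I²R.
P_R1 = (0.03856)² × 39.0 = 0.05797 W

0.0580 W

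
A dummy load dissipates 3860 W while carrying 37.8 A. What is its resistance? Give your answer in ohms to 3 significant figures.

Rearranging the power relation for the two known quantities gives R = P / I².
R = 3860 / (37.80)² = 2.701 Ω

2.70 Ω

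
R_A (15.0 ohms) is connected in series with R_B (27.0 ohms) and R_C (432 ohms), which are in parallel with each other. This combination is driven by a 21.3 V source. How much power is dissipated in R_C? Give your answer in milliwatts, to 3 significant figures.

415 mW

Collapse R_B‖R_C to a single equivalent, reducing the network to two series elements.
R_p = (27.0×432)/(27.0+432) = 25.41 Ω
R_total = 15.0 + 25.41 = 40.41 Ω
I = V / R_total = 21.3 / 40.41 = 0.5271 A
Voltage across the parallel pair: V_p = I × R_p = 0.5271 × 25.41 = 13.39 V
R_C is across V_p, so use P = V²/R for that branch.
P_R_C = (13.39)² / 432 = 0.4153 W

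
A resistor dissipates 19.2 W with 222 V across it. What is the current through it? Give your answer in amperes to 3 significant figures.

0.0865 A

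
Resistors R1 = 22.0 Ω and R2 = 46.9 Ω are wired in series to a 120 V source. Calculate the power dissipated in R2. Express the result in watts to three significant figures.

Series elements share the same current, so find I first, then use P = I²R.
R_total = 22.0 + 46.9 = 68.90 Ω
I = V / R_total = 120 / 68.90 = 1.742 A
P_R2 = I² × R2 = (1.742)² × 46.9 = 142.3 W

142 W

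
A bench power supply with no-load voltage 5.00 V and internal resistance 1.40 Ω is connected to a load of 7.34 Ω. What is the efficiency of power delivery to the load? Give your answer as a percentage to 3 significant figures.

Efficiency is P_load / P_total. With a series r and R sharing the same I, P = I²R for each, so η = R/(R+r).
η = R / (R + r) = 7.34 / (7.34 + 1.40) = 0.8398

84.0 %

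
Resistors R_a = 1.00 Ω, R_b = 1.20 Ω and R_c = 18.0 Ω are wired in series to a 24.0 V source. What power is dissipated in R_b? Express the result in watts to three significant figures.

Since the resistors are in series they all carry the loop current I = V/R_total; the power in any one is I²R.
R_total = 1.00 + 1.20 + 18.0 = 20.20 Ω
I = V / R_total = 24.0 / 20.20 = 1.188 A
P_R_b = I² × R_b = (1.188)² × 1.20 = 1.694 W

1.69 W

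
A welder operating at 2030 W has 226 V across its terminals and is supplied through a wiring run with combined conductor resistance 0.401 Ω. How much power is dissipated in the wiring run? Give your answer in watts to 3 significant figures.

32.4 W

Only the current and the line resistance are needed for the I²R loss.
I = P / V = 2030 / 226 = 8.982 A through the wiring run.
P_line = I² R_line = (8.982)² × 0.401 = 32.35 W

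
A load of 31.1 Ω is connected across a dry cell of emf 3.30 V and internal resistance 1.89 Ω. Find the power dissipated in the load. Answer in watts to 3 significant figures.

Find the circuit current first, then P = I²R for the load (series elements share I).
I = ε / (r + R) = 3.30 / (1.89 + 31.1) = 0.1000 A
P_load = I² R = (0.1000)² × 31.1 = 0.3112 W

0.311 W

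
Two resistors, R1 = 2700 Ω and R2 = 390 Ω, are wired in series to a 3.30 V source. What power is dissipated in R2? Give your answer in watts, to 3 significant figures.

In a series string the same current flows through every resistor — find that current, then P = I²R for the one we want.
R_total = 2700 + 390 = 3090 Ω
I = V / R_total = 3.30 / 3090 = 0.001068 A
P_R2 = I² × R2 = (0.001068)² × 390 = 0.0004448 W

0.000445 W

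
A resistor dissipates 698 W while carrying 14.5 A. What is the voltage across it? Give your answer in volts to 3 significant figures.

From P = V I = I²R = V²/R, with the two given quantities we get V = P / I.
V = 698 / 14.50 = 48.14 V

48.1 V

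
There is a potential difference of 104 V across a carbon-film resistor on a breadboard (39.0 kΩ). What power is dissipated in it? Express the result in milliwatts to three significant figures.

277 mW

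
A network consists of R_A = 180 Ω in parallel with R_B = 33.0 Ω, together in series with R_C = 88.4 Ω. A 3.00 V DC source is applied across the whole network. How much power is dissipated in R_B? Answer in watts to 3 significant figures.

0.0157 W

First find R_p for the parallel pair, then treat R_p + R_C as a series loop.
R_p = (180×33.0)/(180+33.0) = 27.89 Ω
R_total = R_p + 88.4 = 27.89 + 88.4 = 116.3 Ω
I = V / R_total = 3.00 / 116.3 = 0.02580 A
Voltage across the parallel pair: V_p = I × R_p = 0.02580 × 27.89 = 0.7194 V
R_B has V_p across it, so P = V_p²/R_B.
P_R_B = (0.7194)² / 33.0 = 0.01568 W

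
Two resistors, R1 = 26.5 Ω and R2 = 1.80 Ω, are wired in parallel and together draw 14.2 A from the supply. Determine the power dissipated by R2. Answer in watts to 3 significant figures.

318 W

Only the total current is stated, so first find the parallel equivalent to get the voltage across the combination.
1/R_eq = 1/26.5 + 1/1.80 ⇒ R_eq = 1.686 Ω
V = I_total × R_eq = 14.20 × 1.686 = 23.93 V
P_R2 = V² / R2 = (23.93)² / 1.80 = 318.2 W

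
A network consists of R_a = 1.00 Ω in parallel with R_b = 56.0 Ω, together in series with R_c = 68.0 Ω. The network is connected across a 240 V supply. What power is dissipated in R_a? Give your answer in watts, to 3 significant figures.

11.7 W

First find R_p for the parallel pair, then treat R_p + R_c as a series loop.
R_p = (1.00×56.0)/(1.00+56.0) = 0.9825 Ω
R_total = R_p + 68.0 = 0.9825 + 68.0 = 68.98 Ω
I = V / R_total = 240 / 68.98 = 3.479 A
Voltage across the parallel pair: V_p = I × R_p = 3.479 × 0.9825 = 3.418 V
Use P = V²/R for R_a with V = V_p.
P_R_a = (3.418)² / 1.00 = 11.68 W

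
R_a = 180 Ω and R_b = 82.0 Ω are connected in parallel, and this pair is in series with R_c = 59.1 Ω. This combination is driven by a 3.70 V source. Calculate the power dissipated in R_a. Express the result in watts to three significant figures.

Collapse the R_a‖R_b pair into one equivalent R_p; then R_p and R_c form a series string.
R_p = (180×82.0)/(180+82.0) = 56.34 Ω
R_total = R_p + 59.1 = 56.34 + 59.1 = 115.4 Ω
I = V / R_total = 3.70 / 115.4 = 0.03205 A
Voltage across the parallel pair: V_p = I × R_p = 0.03205 × 56.34 = 1.806 V
R_a sits across V_p; its power is V_p²/R.
P_R_a = (1.806)² / 180 = 0.01811 W

0.0181 W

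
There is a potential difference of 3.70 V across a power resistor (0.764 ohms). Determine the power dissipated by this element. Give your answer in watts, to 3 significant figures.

V and R are stated; P = V²/R avoids computing the current.
P = (3.70 V)² / 0.764 Ω = 17.92 W

17.9 W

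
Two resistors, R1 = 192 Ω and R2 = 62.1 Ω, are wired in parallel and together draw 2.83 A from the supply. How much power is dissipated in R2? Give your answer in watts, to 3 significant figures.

We need the common branch voltage; get it from I_total × R_eq, then P = V²/R for the branch.
1/R_eq = 1/192 + 1/62.1 ⇒ R_eq = 46.92 Ω
V = I_total × R_eq = 2.830 × 46.92 = 132.8 V
P_R2 = V² / R2 = (132.8)² / 62.1 = 284.0 W

284 W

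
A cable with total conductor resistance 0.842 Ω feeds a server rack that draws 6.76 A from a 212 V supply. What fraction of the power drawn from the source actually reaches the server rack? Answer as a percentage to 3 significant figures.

The cable carries the full 6.76 A.
P_line = I² R_line = (6.760)² × 0.842 = 38.48 W
P_source = V I = 212 × 6.760 = 1433 W; P_load = 1395 W
η = P_load / P_source = 1395 / 1433 = 0.9732

97.3 %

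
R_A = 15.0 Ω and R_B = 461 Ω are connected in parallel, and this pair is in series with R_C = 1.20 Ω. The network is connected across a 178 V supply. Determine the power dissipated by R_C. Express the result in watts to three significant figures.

Collapse the R_A‖R_B pair into one equivalent R_p; then R_p and R_C form a series string.
R_p = (15.0×461)/(15.0+461) = 14.53 Ω
R_total = R_p + 1.20 = 14.53 + 1.20 = 15.73 Ω
I = V / R_total = 178 / 15.73 = 11.32 A
All the supply current flows through R_C; use P = I²R_C.
P_R_C = (11.32)² × 1.20 = 153.7 W

154 W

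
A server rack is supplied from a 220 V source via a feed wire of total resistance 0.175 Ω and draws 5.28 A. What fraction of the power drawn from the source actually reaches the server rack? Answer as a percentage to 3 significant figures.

99.6 %

The feed wire carries the full 5.28 A.
P_line = I² R_line = (5.280)² × 0.175 = 4.879 W
P_source = V I = 220 × 5.280 = 1162 W; P_load = 1157 W
η = P_load / P_source = 1157 / 1162 = 0.9958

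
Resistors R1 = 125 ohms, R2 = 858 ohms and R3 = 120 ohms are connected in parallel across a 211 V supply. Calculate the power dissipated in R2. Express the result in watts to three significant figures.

51.9 W

Each parallel branch sees the full supply voltage, so P = V²/R applies directly to the target branch.
P_R2 = V² / R2 = (211)² / 858 Ω = 51.89 W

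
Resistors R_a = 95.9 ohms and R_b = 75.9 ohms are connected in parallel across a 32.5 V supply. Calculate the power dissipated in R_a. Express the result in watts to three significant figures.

11.0 W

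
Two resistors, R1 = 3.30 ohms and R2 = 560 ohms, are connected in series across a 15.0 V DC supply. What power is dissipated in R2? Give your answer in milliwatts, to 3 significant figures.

397 mW

In a series string the same current flows through every resistor — find that current, then P = I²R for the one we want.
R_total = 3.30 + 560 = 563.3 Ω
I = V / R_total = 15.0 / 563.3 = 0.02663 A
P_R2 = I² × R2 = (0.02663)² × 560 = 0.3971 W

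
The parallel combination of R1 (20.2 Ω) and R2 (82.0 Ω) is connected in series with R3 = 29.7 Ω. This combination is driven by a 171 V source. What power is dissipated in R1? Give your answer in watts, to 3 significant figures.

180 W

Combine R1 and R2 into their parallel equivalent first, reducing the network to two series resistors.
R_p = (20.2×82.0)/(20.2+82.0) = 16.21 Ω
R_total = R_p + 29.7 = 16.21 + 29.7 = 45.91 Ω
I = V / R_total = 171 / 45.91 = 3.725 A
Voltage across the parallel pair: V_p = I × R_p = 3.725 × 16.21 = 60.37 V
R1 sits across V_p; its power is V_p²/R.
P_R1 = (60.37)² / 20.2 = 180.4 W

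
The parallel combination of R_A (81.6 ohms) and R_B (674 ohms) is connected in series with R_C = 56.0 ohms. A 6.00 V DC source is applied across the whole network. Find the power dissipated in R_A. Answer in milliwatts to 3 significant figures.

Combine R_A and R_B into their parallel equivalent first, reducing the network to two series resistors.
R_p = (81.6×674)/(81.6+674) = 72.79 Ω
R_total = R_p + 56.0 = 72.79 + 56.0 = 128.8 Ω
I = V / R_total = 6.00 / 128.8 = 0.04659 A
Voltage across the parallel pair: V_p = I × R_p = 0.04659 × 72.79 = 3.391 V
R_A sits across V_p; its power is V_p²/R.
P_R_A = (3.391)² / 81.6 = 0.1409 W

141 mW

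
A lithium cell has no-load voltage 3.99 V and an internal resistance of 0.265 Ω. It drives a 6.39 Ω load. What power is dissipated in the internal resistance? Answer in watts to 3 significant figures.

Internal loss is I²r, with I set by the total series resistance r+R.
I = ε / (r + R) = 3.99 / (0.265 + 6.39) = 0.5995 A
P_int = I² r = (0.5995)² × 0.265 = 0.09526 W

0.0953 W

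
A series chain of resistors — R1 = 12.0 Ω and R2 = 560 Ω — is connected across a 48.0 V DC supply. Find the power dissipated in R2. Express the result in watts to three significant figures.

3.94 W

Series elements share the same current, so find I first, then use P = I²R.
R_total = 12.0 + 560 = 572.0 Ω
I = V / R_total = 48.0 / 572.0 = 0.08392 A
P_R2 = I² × R2 = (0.08392)² × 560 = 3.943 W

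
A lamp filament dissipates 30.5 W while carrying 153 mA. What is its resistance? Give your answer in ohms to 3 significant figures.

From P = V I = I²R = V²/R, with the two given quantities we get R = P / I².
R = 30.5 / (0.1530)² = 1303 Ω

1300 Ω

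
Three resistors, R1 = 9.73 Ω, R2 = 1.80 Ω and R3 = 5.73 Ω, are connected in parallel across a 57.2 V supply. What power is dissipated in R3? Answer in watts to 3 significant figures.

Parallel branches share the same voltage; P = V²/R gives the branch power in one step.
P_R3 = V² / R3 = (57.2)² / 5.73 Ω = 571.0 W

571 W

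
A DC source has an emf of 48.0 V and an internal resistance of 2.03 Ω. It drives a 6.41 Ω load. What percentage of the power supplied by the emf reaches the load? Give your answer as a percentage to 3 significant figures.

Both r and R carry the same current, so the power split is just the resistance split: η = R/(R+r).
η = R / (R + r) = 6.41 / (6.41 + 2.03) = 0.7595

75.9 %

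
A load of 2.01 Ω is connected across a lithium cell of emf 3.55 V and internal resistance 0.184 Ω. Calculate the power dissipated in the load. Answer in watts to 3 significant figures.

Find the circuit current first, then P = I²R for the load (series elements share I).
I = ε / (r + R) = 3.55 / (0.184 + 2.01) = 1.618 A
P_load = I² R = (1.618)² × 2.01 = 5.262 W

5.26 W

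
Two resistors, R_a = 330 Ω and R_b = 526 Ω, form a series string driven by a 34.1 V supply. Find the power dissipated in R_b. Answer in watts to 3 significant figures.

Since the resistors are in series they all carry the loop current I = V/R_total; the power in any one is I²R.
R_total = 330 + 526 = 856.0 Ω
I = V / R_total = 34.1 / 856.0 = 0.03984 A
P_R_b = I² × R_b = (0.03984)² × 526 = 0.8347 W

0.835 W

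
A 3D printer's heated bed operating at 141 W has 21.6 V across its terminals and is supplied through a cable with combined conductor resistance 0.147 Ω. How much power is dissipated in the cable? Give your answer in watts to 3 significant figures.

6.26 W

Line loss is just I²R for the cable — we know both I and R_line directly.
I = P / V = 141 / 21.6 = 6.528 A through the cable.
P_line = I² R_line = (6.528)² × 0.147 = 6.264 W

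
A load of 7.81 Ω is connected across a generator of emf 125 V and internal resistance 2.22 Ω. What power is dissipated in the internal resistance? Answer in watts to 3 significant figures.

345 W

r is in series with the load, so it carries the full circuit current — the loss in it is I²r.
I = ε / (r + R) = 125 / (2.22 + 7.81) = 12.46 A
P_int = I² r = (12.46)² × 2.22 = 344.8 W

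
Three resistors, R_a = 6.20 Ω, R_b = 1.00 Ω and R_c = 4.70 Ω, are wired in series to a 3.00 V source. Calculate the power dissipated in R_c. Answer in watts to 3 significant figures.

0.299 W

Series elements share the same current, so find I first, then use P = I²R.
R_total = 6.20 + 1.00 + 4.70 = 11.90 Ω
I = V / R_total = 3.00 / 11.90 = 0.2521 A
P_R_c = I² × R_c = (0.2521)² × 4.70 = 0.2987 W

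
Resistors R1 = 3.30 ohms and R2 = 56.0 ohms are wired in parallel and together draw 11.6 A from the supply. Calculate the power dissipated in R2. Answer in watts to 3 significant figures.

23.3 W

We need the common branch voltage; get it from I_total × R_eq, then P = V²/R for the branch.
1/R_eq = 1/3.30 + 1/56.0 ⇒ R_eq = 3.116 Ω
V = I_total × R_eq = 11.60 × 3.116 = 36.15 V
P_R2 = V² / R2 = (36.15)² / 56.0 = 23.34 W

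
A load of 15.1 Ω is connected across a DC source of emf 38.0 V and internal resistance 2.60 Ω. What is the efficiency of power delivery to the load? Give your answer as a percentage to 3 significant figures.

85.3 %

Efficiency is P_load / P_total. With a series r and R sharing the same I, P = I²R for each, so η = R/(R+r).
η = R / (R + r) = 15.1 / (15.1 + 2.60) = 0.8531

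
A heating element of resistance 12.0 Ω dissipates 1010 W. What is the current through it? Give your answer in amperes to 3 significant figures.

9.17 A

From P = V I = I²R = V²/R, with the two given quantities we get I = √(P / R).
I = √(1010 / 12.0) = 9.174 A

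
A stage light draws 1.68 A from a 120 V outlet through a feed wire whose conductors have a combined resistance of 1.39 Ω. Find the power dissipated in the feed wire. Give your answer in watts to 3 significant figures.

Only the current and the line resistance are needed for the I²R loss.
The feed wire carries the full 1.68 A.
P_line = I² R_line = (1.680)² × 1.39 = 3.923 W

3.92 W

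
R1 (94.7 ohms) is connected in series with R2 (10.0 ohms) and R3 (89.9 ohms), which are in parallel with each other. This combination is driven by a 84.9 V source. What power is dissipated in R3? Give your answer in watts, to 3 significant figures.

0.604 W

Collapse R2‖R3 to a single equivalent, reducing the network to two series elements.
R_p = (10.0×89.9)/(10.0+89.9) = 8.999 Ω
R_total = 94.7 + 8.999 = 103.7 Ω
I = V / R_total = 84.9 / 103.7 = 0.8187 A
Voltage across the parallel pair: V_p = I × R_p = 0.8187 × 8.999 = 7.368 V
With V_p across R3, its power is V_p²/R3.
P_R3 = (7.368)² / 89.9 = 0.6038 W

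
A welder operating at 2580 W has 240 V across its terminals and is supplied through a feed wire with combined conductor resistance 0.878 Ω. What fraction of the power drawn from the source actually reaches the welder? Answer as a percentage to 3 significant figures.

I = P / V = 2580 / 240 = 10.75 A through the feed wire.
P_line = I² R_line = (10.75)² × 0.878 = 101.5 W
P_source = P_load + P_line = 2580 + 101.5 = 2681 W
η = P_load / P_source = 2580 / 2681 = 0.9622

96.2 %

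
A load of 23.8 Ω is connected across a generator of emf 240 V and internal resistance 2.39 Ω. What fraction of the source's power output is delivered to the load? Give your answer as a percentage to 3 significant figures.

90.9 %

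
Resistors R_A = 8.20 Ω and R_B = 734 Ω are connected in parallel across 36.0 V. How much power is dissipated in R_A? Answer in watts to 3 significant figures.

The supply voltage appears across each parallel branch — just use P = V²/R_A.
P_R_A = V² / R_A = (36.0)² / 8.20 Ω = 158.0 W

158 W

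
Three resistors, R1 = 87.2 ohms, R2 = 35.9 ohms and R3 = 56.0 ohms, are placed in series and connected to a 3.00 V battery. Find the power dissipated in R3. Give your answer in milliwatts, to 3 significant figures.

The current is common to all series resistors; compute it, then apply P = I²R for the target.
R_total = 87.2 + 35.9 + 56.0 = 179.1 Ω
I = V / R_total = 3.00 / 179.1 = 0.01675 A
P_R3 = I² × R3 = (0.01675)² × 56.0 = 0.01571 W

15.7 mW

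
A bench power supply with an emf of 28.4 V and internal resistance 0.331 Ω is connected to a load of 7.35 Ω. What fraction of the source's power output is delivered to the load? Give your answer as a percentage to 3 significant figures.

95.7 %

η = P_load/(P_load+P_int) = I²R/(I²R+I²r) = R/(R+r) — the I² cancels for series elements.
η = R / (R + r) = 7.35 / (7.35 + 0.331) = 0.9569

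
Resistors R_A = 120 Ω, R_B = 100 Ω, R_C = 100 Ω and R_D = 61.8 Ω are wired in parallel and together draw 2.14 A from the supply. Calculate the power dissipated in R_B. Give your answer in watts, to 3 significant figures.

23.1 W

Only the total current is stated, so first find the parallel equivalent to get the voltage across the combination.
1/R_eq = 1/120 + 1/100 + 1/100 + 1/61.8 ⇒ R_eq = 22.46 Ω
V = I_total × R_eq = 2.140 × 22.46 = 48.07 V
P_R_B = V² / R_B = (48.07)² / 100 = 23.11 W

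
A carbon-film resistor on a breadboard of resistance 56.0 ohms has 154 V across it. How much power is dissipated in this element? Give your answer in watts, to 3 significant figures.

424 W

We know the drop across the element and its resistance — P = V²/R, one step.
P = (154 V)² / 56.0 Ω = 423.5 W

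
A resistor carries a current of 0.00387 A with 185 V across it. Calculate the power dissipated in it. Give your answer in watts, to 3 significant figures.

With V and I both given, power follows immediately from P = V I.
P = 185 V × 0.003870 A = 0.7160 W

0.716 W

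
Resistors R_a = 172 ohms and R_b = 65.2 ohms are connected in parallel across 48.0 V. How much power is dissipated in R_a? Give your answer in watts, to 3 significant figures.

The supply voltage appears across each parallel branch — just use P = V²/R_a.
P_R_a = V² / R_a = (48.0)² / 172 Ω = 13.40 W

13.4 W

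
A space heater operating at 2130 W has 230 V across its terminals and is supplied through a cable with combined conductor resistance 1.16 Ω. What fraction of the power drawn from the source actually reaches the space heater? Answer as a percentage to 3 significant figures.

95.5 %

I = P / V = 2130 / 230 = 9.261 A through the cable.
P_line = I² R_line = (9.261)² × 1.16 = 99.49 W
P_source = P_load + P_line = 2130 + 99.49 = 2229 W
η = P_load / P_source = 2130 / 2229 = 0.9554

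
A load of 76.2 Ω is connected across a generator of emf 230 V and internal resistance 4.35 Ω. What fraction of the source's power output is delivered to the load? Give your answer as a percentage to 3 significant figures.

Efficiency is P_load / P_total. With a series r and R sharing the same I, P = I²R for each, so η = R/(R+r).
η = R / (R + r) = 76.2 / (76.2 + 4.35) = 0.9460

94.6 %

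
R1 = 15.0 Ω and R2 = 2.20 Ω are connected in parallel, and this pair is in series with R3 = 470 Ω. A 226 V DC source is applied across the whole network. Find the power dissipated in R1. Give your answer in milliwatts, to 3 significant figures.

Reduce the parallel combination to a single R_p; the circuit then becomes R_p in series with the remaining resistor.
R_p = (15.0×2.20)/(15.0+2.20) = 1.919 Ω
R_total = R_p + 470 = 1.919 + 470 = 471.9 Ω
I = V / R_total = 226 / 471.9 = 0.4789 A
Voltage across the parallel pair: V_p = I × R_p = 0.4789 × 1.919 = 0.9188 V
Use P = V²/R for R1 with V = V_p.
P_R1 = (0.9188)² / 15.0 = 0.05628 W

56.3 mW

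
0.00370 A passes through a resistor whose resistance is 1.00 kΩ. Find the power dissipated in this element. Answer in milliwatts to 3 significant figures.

13.7 mW

With I and R stated, P = I²R applies in one step.
P = (0.003700 A)² × 1000 Ω = 0.01369 W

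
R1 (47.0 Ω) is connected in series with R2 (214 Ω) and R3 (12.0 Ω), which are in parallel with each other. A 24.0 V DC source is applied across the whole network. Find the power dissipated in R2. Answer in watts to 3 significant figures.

0.102 W

First combine the parallel branches into one equivalent R_p, then R1 + R_p is a series pair.
R_p = (214×12.0)/(214+12.0) = 11.36 Ω
R_total = 47.0 + 11.36 = 58.36 Ω
I = V / R_total = 24.0 / 58.36 = 0.4112 A
Voltage across the parallel pair: V_p = I × R_p = 0.4112 × 11.36 = 4.673 V
R2 is across V_p, so use P = V²/R for that branch.
P_R2 = (4.673)² / 214 = 0.1020 W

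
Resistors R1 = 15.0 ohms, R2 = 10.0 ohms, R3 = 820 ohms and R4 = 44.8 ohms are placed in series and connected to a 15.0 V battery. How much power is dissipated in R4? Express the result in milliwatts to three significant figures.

Series elements share the same current, so find I first, then use P = I²R.
R_total = 15.0 + 10.0 + 820 + 44.8 = 889.8 Ω
I = V / R_total = 15.0 / 889.8 = 0.01686 A
P_R4 = I² × R4 = (0.01686)² × 44.8 = 0.01273 W

12.7 mW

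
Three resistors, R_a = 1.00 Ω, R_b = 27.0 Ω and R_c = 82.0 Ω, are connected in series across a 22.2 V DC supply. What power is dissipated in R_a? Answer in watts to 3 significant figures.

0.0407 W

Since the resistors are in series they all carry the loop current I = V/R_total; the power in any one is I²R.
R_total = 1.00 + 27.0 + 82.0 = 110.0 Ω
I = V / R_total = 22.2 / 110.0 = 0.2018 A
P_R_a = I² × R_a = (0.2018)² × 1.00 = 0.04073 W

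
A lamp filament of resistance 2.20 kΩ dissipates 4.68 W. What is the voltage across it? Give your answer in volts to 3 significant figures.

The two known quantities fix the third via V = √(P R).
V = √(4.68 × 2200) = 101.5 V

101 V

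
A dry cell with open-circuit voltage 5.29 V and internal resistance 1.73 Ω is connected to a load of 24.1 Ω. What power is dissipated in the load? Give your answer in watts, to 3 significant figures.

Find the circuit current first, then P = I²R for the load (series elements share I).
I = ε / (r + R) = 5.29 / (1.73 + 24.1) = 0.2048 A
P_load = I² R = (0.2048)² × 24.1 = 1.011 W

1.01 W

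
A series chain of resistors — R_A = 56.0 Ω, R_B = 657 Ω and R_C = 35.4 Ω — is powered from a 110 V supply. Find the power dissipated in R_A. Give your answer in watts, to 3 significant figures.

Every series element carries the same I. Get I from the total resistance, then P = I² × R_A.
R_total = 56.0 + 657 + 35.4 = 748.4 Ω
I = V / R_total = 110 / 748.4 = 0.1470 A
P_R_A = I² × R_A = (0.1470)² × 56.0 = 1.210 W

1.21 W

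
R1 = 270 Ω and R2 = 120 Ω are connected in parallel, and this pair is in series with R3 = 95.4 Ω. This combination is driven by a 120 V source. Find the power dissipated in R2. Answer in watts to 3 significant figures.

26.0 W

First find R_p for the parallel pair, then treat R_p + R3 as a series loop.
R_p = (270×120)/(270+120) = 83.08 Ω
R_total = R_p + 95.4 = 83.08 + 95.4 = 178.5 Ω
I = V / R_total = 120 / 178.5 = 0.6724 A
Voltage across the parallel pair: V_p = I × R_p = 0.6724 × 83.08 = 55.86 V
R2 sits across V_p; its power is V_p²/R.
P_R2 = (55.86)² / 120 = 26.00 W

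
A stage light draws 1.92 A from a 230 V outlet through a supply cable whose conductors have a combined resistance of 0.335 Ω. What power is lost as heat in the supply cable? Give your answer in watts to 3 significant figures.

The supply cable is a series resistance carrying the load current; its dissipation is I²R_line.
The supply cable carries the full 1.92 A.
P_line = I² R_line = (1.920)² × 0.335 = 1.235 W

1.23 W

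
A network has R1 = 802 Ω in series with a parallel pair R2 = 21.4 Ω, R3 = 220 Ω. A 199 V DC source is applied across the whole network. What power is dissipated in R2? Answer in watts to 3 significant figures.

First combine the parallel branches into one equivalent R_p, then R1 + R_p is a series pair.
R_p = (21.4×220)/(21.4+220) = 19.50 Ω
R_total = 802 + 19.50 = 821.5 Ω
I = V / R_total = 199 / 821.5 = 0.2422 A
Voltage across the parallel pair: V_p = I × R_p = 0.2422 × 19.50 = 4.724 V
R2 is across V_p, so use P = V²/R for that branch.
P_R2 = (4.724)² / 21.4 = 1.043 W

1.04 W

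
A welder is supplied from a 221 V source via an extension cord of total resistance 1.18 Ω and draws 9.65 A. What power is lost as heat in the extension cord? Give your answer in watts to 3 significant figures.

The extension cord and load are in series, so the same current flows in both; the loss is I²R_line.
The extension cord carries the full 9.65 A.
P_line = I² R_line = (9.650)² × 1.18 = 109.9 W

110 W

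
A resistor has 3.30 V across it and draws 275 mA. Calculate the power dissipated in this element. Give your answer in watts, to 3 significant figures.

0.907 W

V and I are known directly — P = V I, no intermediate step needed.
P = 3.30 V × 0.2750 A = 0.9075 W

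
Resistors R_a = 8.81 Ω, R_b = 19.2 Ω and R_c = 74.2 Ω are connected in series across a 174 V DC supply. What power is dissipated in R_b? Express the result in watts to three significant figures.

55.6 W

In a series string the same current flows through every resistor — find that current, then P = I²R for the one we want.
R_total = 8.81 + 19.2 + 74.2 = 102.2 Ω
I = V / R_total = 174 / 102.2 = 1.702 A
P_R_b = I² × R_b = (1.702)² × 19.2 = 55.64 W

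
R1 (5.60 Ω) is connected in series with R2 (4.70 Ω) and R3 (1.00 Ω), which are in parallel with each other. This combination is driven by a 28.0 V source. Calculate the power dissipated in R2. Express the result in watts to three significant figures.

2.75 W

Replace R2 and R3 with their parallel equivalent so the circuit becomes R1 in series with R_p.
R_p = (4.70×1.00)/(4.70+1.00) = 0.8246 Ω
R_total = 5.60 + 0.8246 = 6.425 Ω
I = V / R_total = 28.0 / 6.425 = 4.358 A
Voltage across the parallel pair: V_p = I × R_p = 4.358 × 0.8246 = 3.594 V
R2 is across V_p, so use P = V²/R for that branch.
P_R2 = (3.594)² / 4.70 = 2.748 W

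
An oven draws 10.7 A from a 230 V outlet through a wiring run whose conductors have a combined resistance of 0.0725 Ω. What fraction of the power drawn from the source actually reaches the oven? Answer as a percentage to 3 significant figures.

The wiring run carries the full 10.7 A.
P_line = I² R_line = (10.70)² × 0.0725 = 8.301 W
P_source = V I = 230 × 10.70 = 2461 W; P_load = 2453 W
η = P_load / P_source = 2453 / 2461 = 0.9966

99.7 %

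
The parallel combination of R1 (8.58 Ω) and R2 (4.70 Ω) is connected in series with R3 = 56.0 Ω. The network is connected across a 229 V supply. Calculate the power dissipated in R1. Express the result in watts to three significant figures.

16.2 W

Reduce the parallel combination to a single R_p; the circuit then becomes R_p in series with the remaining resistor.
R_p = (8.58×4.70)/(8.58+4.70) = 3.037 Ω
R_total = R_p + 56.0 = 3.037 + 56.0 = 59.04 Ω
I = V / R_total = 229 / 59.04 = 3.879 A
Voltage across the parallel pair: V_p = I × R_p = 3.879 × 3.037 = 11.78 V
R1 sits across V_p; its power is V_p²/R.
P_R1 = (11.78)² / 8.58 = 16.17 W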